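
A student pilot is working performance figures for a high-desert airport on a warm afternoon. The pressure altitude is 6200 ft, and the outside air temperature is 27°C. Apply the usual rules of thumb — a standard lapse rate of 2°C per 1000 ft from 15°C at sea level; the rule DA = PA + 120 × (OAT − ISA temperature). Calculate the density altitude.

9128 ft

ISA temperature at 6200 ft = 15 − 2 × (6200/1000) = 2.6°C.
ISA deviation = 27 − 2.6 = +24.4°C.
Density altitude = 6200 + 120 × (24.4) = 6200 + (+2928) = 9128 ft.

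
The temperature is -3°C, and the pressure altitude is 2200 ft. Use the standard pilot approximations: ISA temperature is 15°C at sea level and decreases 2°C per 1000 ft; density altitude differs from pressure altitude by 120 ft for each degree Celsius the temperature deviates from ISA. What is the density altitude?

568 ft

ISA temperature at 2200 ft = 15 − 2 × (2200/1000) = 10.6°C.
ISA deviation = -3 − 10.6 = -13.6°C.
Density altitude = 2200 + 120 × (-13.6) = 2200 + (-1632) = 568 ft.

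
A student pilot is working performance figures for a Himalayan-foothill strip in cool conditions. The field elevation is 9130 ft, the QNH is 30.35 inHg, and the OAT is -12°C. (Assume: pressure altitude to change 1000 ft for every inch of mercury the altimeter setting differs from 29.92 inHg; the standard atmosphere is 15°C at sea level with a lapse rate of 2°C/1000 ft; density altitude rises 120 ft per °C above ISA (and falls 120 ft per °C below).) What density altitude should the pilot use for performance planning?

7548 ft

Pressure altitude = 9130 + (29.92 − 30.35) × 1000 = 9130 + (-430) = 8700 ft.
ISA temperature at 8700 ft = 15 − 2 × (8700/1000) = -2.4°C.
ISA deviation = -12 − (-2.4) = -9.6°C.
Density altitude = 8700 + 120 × (-9.6) = 7548 ft.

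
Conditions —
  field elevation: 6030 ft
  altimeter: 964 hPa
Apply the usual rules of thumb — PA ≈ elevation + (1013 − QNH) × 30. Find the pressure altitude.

7500 ft

Pressure correction = (1013 − 964) × 30 = +1470 ft.
Pressure altitude = 6030 + (+1470) = 7500 ft.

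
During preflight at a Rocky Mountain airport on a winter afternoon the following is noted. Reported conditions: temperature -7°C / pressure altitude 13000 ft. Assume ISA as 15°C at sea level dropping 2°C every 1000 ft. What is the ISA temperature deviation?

ISA+4°C

ISA temperature at 13000 ft = 15 − 2 × (13000/1000) = -11°C.
Deviation = OAT − ISA = -7 − (-11) = +4°C.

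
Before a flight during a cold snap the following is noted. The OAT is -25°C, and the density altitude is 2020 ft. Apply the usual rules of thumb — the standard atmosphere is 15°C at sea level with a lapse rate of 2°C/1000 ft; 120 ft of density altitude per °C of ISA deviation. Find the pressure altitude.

5500 ft

DA = PA + 120 × (OAT − (15 − 2·PA/1000)) = PA + 120·OAT − 1800 + 0.24·PA = 1.24·PA + 120·OAT − 1800.
So 1.24·PA = 2020 − 120 × (-25) + 1800 = 6820.
PA = 6820 / 1.24 = 5500 ft.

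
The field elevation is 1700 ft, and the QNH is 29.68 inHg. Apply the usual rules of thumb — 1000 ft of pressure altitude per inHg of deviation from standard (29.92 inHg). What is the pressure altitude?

1940 ft

Pressure correction = (29.92 − 29.68) × 1000 = +240 ft.
Pressure altitude = 1700 + (+240) = 1940 ft.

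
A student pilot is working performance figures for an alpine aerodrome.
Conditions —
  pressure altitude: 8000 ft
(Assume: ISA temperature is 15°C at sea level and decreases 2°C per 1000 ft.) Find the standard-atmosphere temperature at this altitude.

ISA temperature = 15 − 2 × (8000/1000) = 15 − 16 = -1°C.

-1°C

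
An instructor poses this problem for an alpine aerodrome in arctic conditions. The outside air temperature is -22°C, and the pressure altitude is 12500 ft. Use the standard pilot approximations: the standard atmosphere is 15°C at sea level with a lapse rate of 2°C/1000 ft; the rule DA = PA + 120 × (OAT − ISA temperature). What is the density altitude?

11060 ft

ISA temperature at 12500 ft = 15 − 2 × (12500/1000) = -10°C.
ISA deviation = -22 − (-10) = -12°C.
Density altitude = 12500 + 120 × (-12) = 12500 + (-1440) = 11060 ft.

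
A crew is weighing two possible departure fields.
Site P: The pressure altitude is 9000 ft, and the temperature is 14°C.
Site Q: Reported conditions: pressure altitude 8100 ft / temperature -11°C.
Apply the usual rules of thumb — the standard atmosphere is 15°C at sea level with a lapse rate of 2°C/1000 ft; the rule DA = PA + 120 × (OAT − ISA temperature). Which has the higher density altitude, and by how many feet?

Site P by 4116 ft

Site P: ISA temp = -3°C, deviation +17°C, DA = 9000 + 120 × 17 = 11040 ft.
Site Q: ISA temp = -1.2°C, deviation -9.8°C, DA = 8100 + 120 × (-9.8) = 6924 ft.
Site P is higher by 11040 − 6924 = 4116 ft.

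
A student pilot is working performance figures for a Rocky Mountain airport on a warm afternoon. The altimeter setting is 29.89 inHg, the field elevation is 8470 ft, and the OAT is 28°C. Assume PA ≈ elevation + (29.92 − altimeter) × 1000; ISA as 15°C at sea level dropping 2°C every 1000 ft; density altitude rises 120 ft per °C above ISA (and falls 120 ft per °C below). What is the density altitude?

Pressure altitude = 8470 + (29.92 − 29.89) × 1000 = 8470 + (+30) = 8500 ft.
ISA temperature at 8500 ft = 15 − 2 × (8500/1000) = -2°C.
ISA deviation = 28 − (-2) = +30°C.
Density altitude = 8500 + 120 × (30) = 12100 ft.

12100 ft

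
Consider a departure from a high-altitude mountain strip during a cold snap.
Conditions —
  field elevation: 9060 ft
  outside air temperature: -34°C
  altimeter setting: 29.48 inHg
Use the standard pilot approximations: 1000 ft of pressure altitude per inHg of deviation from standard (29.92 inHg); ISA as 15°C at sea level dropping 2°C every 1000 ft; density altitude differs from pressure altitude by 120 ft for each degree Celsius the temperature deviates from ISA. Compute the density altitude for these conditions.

5900 ft

Pressure altitude = 9060 + (29.92 − 29.48) × 1000 = 9060 + (+440) = 9500 ft.
ISA temperature at 9500 ft = 15 − 2 × (9500/1000) = -4°C.
ISA deviation = -34 − (-4) = -30°C.
Density altitude = 9500 + 120 × (-30) = 5900 ft.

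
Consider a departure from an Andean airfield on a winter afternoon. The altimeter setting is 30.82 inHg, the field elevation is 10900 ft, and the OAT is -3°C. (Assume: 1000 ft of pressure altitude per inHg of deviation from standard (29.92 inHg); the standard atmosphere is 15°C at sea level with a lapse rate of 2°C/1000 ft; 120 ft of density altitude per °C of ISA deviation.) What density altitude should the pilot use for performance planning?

10240 ft

Pressure altitude = 10900 + (29.92 − 30.82) × 1000 = 10900 + (-900) = 10000 ft.
ISA temperature at 10000 ft = 15 − 2 × (10000/1000) = -5°C.
ISA deviation = -3 − (-5) = +2°C.
Density altitude = 10000 + 120 × (2) = 10240 ft.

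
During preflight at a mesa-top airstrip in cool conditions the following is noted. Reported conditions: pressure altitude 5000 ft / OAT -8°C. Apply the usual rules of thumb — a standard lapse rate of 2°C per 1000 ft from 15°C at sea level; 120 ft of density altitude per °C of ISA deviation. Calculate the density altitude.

ISA temperature at 5000 ft = 15 − 2 × (5000/1000) = 5°C.
ISA deviation = -8 − 5 = -13°C.
Density altitude = 5000 + 120 × (-13) = 5000 + (-1560) = 3440 ft.

3440 ft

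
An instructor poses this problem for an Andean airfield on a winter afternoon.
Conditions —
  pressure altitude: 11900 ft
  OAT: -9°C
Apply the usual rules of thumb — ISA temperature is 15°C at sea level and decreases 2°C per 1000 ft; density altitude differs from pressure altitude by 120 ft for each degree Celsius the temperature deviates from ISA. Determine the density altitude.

ISA temperature at 11900 ft = 15 − 2 × (11900/1000) = -8.8°C.
ISA deviation = -9 − (-8.8) = -0.2°C.
Density altitude = 11900 + 120 × (-0.2) = 11900 + (-24) = 11876 ft.

11876 ft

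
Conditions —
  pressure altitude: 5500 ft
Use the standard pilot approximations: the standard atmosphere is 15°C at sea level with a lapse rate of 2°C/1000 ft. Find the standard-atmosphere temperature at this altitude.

4°C

ISA temperature = 15 − 2 × (5500/1000) = 15 − 11 = 4°C.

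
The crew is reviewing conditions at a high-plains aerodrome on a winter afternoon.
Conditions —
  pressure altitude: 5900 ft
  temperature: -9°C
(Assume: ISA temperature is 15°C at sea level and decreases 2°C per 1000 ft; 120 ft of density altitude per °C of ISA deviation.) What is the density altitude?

ISA temperature at 5900 ft = 15 − 2 × (5900/1000) = 3.2°C.
ISA deviation = -9 − 3.2 = -12.2°C.
Density altitude = 5900 + 120 × (-12.2) = 5900 + (-1464) = 4436 ft.

4436 ft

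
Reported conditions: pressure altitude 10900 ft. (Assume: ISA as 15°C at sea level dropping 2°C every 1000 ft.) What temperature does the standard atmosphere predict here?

ISA temperature = 15 − 2 × (10900/1000) = 15 − 21.8 = -6.8°C.

-6.8°C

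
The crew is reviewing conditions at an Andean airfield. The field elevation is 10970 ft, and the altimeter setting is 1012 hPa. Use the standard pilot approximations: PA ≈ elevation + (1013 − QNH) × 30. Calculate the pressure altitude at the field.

Pressure correction = (1013 − 1012) × 30 = +30 ft.
Pressure altitude = 10970 + (+30) = 11000 ft.

11000 ft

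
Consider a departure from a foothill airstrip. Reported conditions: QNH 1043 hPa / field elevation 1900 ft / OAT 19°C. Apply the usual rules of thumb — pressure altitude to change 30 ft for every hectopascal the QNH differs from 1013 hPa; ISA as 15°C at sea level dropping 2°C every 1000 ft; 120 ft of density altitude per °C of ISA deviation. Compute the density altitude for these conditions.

1720 ft

Pressure altitude = 1900 + (1013 − 1043) × 30 = 1900 + (-900) = 1000 ft.
ISA temperature at 1000 ft = 15 − 2 × (1000/1000) = 13°C.
ISA deviation = 19 − 13 = +6°C.
Density altitude = 1000 + 120 × (6) = 1720 ft.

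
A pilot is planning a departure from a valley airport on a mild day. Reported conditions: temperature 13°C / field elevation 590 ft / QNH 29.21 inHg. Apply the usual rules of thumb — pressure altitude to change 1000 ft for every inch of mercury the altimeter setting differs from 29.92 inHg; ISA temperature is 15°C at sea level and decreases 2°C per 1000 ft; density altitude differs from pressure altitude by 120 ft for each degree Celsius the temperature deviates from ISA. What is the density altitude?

Pressure altitude = 590 + (29.92 − 29.21) × 1000 = 590 + (+710) = 1300 ft.
ISA temperature at 1300 ft = 15 − 2 × (1300/1000) = 12.4°C.
ISA deviation = 13 − 12.4 = +0.6°C.
Density altitude = 1300 + 120 × (0.6) = 1372 ft.

1372 ft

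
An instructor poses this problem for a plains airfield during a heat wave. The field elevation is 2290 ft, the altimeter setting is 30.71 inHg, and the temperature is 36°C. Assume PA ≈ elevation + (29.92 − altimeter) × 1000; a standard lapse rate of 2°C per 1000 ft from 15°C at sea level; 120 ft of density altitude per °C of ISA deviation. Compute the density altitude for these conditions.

Pressure altitude = 2290 + (29.92 − 30.71) × 1000 = 2290 + (-790) = 1500 ft.
ISA temperature at 1500 ft = 15 − 2 × (1500/1000) = 12°C.
ISA deviation = 36 − 12 = +24°C.
Density altitude = 1500 + 120 × (24) = 4380 ft.

4380 ft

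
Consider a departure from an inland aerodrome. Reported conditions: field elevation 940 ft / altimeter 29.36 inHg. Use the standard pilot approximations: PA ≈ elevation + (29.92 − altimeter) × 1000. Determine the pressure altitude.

Pressure correction = (29.92 − 29.36) × 1000 = +560 ft.
Pressure altitude = 940 + (+560) = 1500 ft.

1500 ft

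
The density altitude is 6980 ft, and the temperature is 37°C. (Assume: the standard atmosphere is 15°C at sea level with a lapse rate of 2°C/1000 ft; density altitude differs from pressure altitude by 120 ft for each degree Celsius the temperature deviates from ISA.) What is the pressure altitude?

DA = PA + 120 × (OAT − (15 − 2·PA/1000)) = PA + 120·OAT − 1800 + 0.24·PA = 1.24·PA + 120·OAT − 1800.
So 1.24·PA = 6980 − 120 × 37 + 1800 = 4340.
PA = 4340 / 1.24 = 3500 ft.

3500 ft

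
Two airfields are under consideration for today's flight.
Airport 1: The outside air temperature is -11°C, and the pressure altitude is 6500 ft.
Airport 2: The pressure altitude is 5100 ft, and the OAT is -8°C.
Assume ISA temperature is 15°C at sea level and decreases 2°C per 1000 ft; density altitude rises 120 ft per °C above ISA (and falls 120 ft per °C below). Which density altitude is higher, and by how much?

Airport 1 by 1376 ft

Airport 1: ISA temp = 2°C, deviation -13°C, DA = 6500 + 120 × (-13) = 4940 ft.
Airport 2: ISA temp = 4.8°C, deviation -12.8°C, DA = 5100 + 120 × (-12.8) = 3564 ft.
Airport 1 is higher by 4940 − 3564 = 1376 ft.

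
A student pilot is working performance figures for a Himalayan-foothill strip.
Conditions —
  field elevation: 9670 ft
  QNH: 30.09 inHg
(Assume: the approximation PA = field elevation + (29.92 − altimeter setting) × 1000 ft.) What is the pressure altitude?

9500 ft

Pressure correction = (29.92 − 30.09) × 1000 = -170 ft.
Pressure altitude = 9670 + (-170) = 9500 ft.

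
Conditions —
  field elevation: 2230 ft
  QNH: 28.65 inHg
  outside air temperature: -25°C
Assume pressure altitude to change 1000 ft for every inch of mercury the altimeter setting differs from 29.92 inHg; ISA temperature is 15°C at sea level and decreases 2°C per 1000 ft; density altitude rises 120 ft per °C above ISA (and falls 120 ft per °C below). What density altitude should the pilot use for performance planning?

Pressure altitude = 2230 + (29.92 − 28.65) × 1000 = 2230 + (+1270) = 3500 ft.
ISA temperature at 3500 ft = 15 − 2 × (3500/1000) = 8°C.
ISA deviation = -25 − 8 = -33°C.
Density altitude = 3500 + 120 × (-33) = -460 ft.

-460 ft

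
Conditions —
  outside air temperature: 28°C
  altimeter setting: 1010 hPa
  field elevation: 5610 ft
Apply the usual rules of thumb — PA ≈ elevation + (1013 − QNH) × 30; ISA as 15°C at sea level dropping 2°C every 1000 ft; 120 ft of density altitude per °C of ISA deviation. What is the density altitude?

Pressure altitude = 5610 + (1013 − 1010) × 30 = 5610 + (+90) = 5700 ft.
ISA temperature at 5700 ft = 15 − 2 × (5700/1000) = 3.6°C.
ISA deviation = 28 − 3.6 = +24.4°C.
Density altitude = 5700 + 120 × (24.4) = 8628 ft.

8628 ft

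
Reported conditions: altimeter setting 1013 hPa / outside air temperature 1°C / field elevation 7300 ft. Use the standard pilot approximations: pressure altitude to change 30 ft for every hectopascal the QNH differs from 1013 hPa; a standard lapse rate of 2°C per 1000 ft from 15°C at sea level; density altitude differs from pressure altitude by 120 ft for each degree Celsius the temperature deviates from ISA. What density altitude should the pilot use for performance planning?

Pressure altitude = 7300 + (1013 − 1013) × 30 = 7300 + (0) = 7300 ft.
ISA temperature at 7300 ft = 15 − 2 × (7300/1000) = 0.4°C.
ISA deviation = 1 − 0.4 = +0.6°C.
Density altitude = 7300 + 120 × (0.6) = 7372 ft.

7372 ft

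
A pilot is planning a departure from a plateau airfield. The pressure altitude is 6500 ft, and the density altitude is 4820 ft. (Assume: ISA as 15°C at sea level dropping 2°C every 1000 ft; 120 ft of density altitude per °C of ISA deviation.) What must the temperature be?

Density altitude − pressure altitude = 4820 − 6500 = -1680 ft.
At 120 ft/°C that is an ISA deviation of -1680/120 = -14°C.
ISA temperature at 6500 ft = 15 − 2 × (6500/1000) = 2°C.
OAT = ISA + deviation = 2 + (-14) = -12°C.

-12°C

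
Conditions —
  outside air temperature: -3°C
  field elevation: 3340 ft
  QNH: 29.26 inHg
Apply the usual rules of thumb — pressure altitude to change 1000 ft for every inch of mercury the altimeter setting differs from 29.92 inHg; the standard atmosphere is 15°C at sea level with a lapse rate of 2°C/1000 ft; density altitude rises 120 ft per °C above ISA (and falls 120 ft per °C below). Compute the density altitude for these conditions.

Pressure altitude = 3340 + (29.92 − 29.26) × 1000 = 3340 + (+660) = 4000 ft.
ISA temperature at 4000 ft = 15 − 2 × (4000/1000) = 7°C.
ISA deviation = -3 − 7 = -10°C.
Density altitude = 4000 + 120 × (-10) = 2800 ft.

2800 ft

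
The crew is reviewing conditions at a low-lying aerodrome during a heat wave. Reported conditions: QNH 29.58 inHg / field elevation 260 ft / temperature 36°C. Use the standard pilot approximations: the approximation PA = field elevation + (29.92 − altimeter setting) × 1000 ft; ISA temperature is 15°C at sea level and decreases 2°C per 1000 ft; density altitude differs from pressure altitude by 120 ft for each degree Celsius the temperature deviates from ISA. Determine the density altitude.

3264 ft

Pressure altitude = 260 + (29.92 − 29.58) × 1000 = 260 + (+340) = 600 ft.
ISA temperature at 600 ft = 15 − 2 × (600/1000) = 13.8°C.
ISA deviation = 36 − 13.8 = +22.2°C.
Density altitude = 600 + 120 × (22.2) = 3264 ft.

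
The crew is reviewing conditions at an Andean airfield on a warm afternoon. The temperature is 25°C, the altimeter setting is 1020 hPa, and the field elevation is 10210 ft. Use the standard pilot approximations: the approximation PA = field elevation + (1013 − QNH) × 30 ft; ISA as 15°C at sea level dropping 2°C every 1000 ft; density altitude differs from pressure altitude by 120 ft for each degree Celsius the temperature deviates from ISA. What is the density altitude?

Pressure altitude = 10210 + (1013 − 1020) × 30 = 10210 + (-210) = 10000 ft.
ISA temperature at 10000 ft = 15 − 2 × (10000/1000) = -5°C.
ISA deviation = 25 − (-5) = +30°C.
Density altitude = 10000 + 120 × (30) = 13600 ft.

13600 ft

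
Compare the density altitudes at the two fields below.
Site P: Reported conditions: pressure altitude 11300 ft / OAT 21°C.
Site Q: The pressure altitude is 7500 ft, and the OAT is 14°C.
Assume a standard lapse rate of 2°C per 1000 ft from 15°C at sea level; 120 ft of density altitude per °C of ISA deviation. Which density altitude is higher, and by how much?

Site P by 5552 ft

Site P: ISA temp = -7.6°C, deviation +28.6°C, DA = 11300 + 120 × 28.6 = 14732 ft.
Site Q: ISA temp = 0°C, deviation +14°C, DA = 7500 + 120 × 14 = 9180 ft.
Site P is higher by 14732 − 9180 = 5552 ft.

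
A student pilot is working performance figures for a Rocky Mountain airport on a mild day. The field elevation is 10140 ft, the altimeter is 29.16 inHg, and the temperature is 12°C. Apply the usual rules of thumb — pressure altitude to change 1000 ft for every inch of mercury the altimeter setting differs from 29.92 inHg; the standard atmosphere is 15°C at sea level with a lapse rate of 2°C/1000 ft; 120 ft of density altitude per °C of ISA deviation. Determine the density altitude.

13156 ft

Pressure altitude = 10140 + (29.92 − 29.16) × 1000 = 10140 + (+760) = 10900 ft.
ISA temperature at 10900 ft = 15 − 2 × (10900/1000) = -6.8°C.
ISA deviation = 12 − (-6.8) = +18.8°C.
Density altitude = 10900 + 120 × (18.8) = 13156 ft.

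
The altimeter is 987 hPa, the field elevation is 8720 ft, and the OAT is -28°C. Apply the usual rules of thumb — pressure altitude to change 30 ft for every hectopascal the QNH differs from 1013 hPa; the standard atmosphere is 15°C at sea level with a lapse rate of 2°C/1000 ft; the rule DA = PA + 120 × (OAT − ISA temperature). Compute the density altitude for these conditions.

Pressure altitude = 8720 + (1013 − 987) × 30 = 8720 + (+780) = 9500 ft.
ISA temperature at 9500 ft = 15 − 2 × (9500/1000) = -4°C.
ISA deviation = -28 − (-4) = -24°C.
Density altitude = 9500 + 120 × (-24) = 6620 ft.

6620 ft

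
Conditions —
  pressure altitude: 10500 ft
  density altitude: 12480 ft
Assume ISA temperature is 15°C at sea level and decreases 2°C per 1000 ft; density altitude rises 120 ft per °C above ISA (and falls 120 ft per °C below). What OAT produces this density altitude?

Density altitude − pressure altitude = 12480 − 10500 = +1980 ft.
At 120 ft/°C that is an ISA deviation of 1980/120 = +16.5°C.
ISA temperature at 10500 ft = 15 − 2 × (10500/1000) = -6°C.
OAT = ISA + deviation = -6 + (+16.5) = 10.5°C.

10.5°C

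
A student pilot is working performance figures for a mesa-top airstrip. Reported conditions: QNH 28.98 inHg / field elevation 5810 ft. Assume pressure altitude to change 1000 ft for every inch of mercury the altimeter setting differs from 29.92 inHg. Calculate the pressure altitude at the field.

Pressure correction = (29.92 − 28.98) × 1000 = +940 ft.
Pressure altitude = 5810 + (+940) = 6750 ft.

6750 ft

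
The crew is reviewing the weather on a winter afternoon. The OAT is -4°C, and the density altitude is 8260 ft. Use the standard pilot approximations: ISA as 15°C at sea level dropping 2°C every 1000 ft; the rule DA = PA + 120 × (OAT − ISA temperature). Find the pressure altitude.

8500 ft

DA = PA + 120 × (OAT − (15 − 2·PA/1000)) = PA + 120·OAT − 1800 + 0.24·PA = 1.24·PA + 120·OAT − 1800.
So 1.24·PA = 8260 − 120 × (-4) + 1800 = 10540.
PA = 10540 / 1.24 = 8500 ft.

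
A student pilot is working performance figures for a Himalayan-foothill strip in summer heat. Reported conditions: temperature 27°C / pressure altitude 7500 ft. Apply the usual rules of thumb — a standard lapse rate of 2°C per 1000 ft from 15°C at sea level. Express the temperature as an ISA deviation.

ISA temperature at 7500 ft = 15 − 2 × (7500/1000) = 0°C.
Deviation = OAT − ISA = 27 − 0 = +27°C.

ISA+27°C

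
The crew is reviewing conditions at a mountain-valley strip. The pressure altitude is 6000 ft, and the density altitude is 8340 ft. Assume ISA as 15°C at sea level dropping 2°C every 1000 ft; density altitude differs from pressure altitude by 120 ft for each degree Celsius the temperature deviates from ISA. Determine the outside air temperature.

22.5°C

Density altitude − pressure altitude = 8340 − 6000 = +2340 ft.
At 120 ft/°C that is an ISA deviation of 2340/120 = +19.5°C.
ISA temperature at 6000 ft = 15 − 2 × (6000/1000) = 3°C.
OAT = ISA + deviation = 3 + (+19.5) = 22.5°C.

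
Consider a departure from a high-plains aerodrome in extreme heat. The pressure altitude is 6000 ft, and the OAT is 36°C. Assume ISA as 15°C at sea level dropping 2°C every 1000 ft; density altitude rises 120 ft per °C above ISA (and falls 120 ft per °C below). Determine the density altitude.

ISA temperature at 6000 ft = 15 − 2 × (6000/1000) = 3°C.
ISA deviation = 36 − 3 = +33°C.
Density altitude = 6000 + 120 × (33) = 6000 + (+3960) = 9960 ft.

9960 ft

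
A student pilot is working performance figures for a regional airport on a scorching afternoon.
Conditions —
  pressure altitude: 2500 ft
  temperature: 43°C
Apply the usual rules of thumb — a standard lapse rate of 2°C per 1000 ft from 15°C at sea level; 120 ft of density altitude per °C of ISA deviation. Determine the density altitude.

ISA temperature at 2500 ft = 15 − 2 × (2500/1000) = 10°C.
ISA deviation = 43 − 10 = +33°C.
Density altitude = 2500 + 120 × (33) = 2500 + (+3960) = 6460 ft.

6460 ft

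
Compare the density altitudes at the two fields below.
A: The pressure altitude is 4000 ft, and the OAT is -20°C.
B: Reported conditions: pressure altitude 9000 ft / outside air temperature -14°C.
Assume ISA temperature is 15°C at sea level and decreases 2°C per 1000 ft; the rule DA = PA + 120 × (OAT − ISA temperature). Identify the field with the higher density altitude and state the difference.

A: ISA temp = 7°C, deviation -27°C, DA = 4000 + 120 × (-27) = 760 ft.
B: ISA temp = -3°C, deviation -11°C, DA = 9000 + 120 × (-11) = 7680 ft.
B is higher by 7680 − 760 = 6920 ft.

B by 6920 ft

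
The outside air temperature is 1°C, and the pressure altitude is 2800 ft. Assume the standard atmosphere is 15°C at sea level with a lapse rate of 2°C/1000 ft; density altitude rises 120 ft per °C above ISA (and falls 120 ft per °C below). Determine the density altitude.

1792 ft

ISA temperature at 2800 ft = 15 − 2 × (2800/1000) = 9.4°C.
ISA deviation = 1 − 9.4 = -8.4°C.
Density altitude = 2800 + 120 × (-8.4) = 2800 + (-1008) = 1792 ft.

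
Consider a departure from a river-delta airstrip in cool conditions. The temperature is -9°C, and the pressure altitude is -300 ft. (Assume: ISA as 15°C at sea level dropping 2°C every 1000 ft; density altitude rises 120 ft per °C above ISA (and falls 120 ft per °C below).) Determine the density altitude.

ISA temperature at -300 ft = 15 − 2 × (-300/1000) = 15.6°C.
ISA deviation = -9 − 15.6 = -24.6°C.
Density altitude = -300 + 120 × (-24.6) = -300 + (-2952) = -3252 ft.

-3252 ft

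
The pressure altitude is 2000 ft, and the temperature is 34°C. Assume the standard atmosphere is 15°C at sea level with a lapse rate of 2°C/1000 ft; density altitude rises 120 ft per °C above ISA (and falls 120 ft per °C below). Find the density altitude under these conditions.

4760 ft

ISA temperature at 2000 ft = 15 − 2 × (2000/1000) = 11°C.
ISA deviation = 34 − 11 = +23°C.
Density altitude = 2000 + 120 × (23) = 2000 + (+2760) = 4760 ft.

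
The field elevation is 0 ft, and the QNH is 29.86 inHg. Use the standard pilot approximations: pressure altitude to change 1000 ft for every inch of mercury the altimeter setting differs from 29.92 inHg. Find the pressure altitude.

Pressure correction = (29.92 − 29.86) × 1000 = +60 ft.
Pressure altitude = 0 + (+60) = 60 ft.

60 ft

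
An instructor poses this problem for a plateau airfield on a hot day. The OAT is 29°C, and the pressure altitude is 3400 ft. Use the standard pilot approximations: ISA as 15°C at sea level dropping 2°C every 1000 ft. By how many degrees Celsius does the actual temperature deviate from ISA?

ISA+20.8°C

ISA temperature at 3400 ft = 15 − 2 × (3400/1000) = 8.2°C.
Deviation = OAT − ISA = 29 − 8.2 = +20.8°C.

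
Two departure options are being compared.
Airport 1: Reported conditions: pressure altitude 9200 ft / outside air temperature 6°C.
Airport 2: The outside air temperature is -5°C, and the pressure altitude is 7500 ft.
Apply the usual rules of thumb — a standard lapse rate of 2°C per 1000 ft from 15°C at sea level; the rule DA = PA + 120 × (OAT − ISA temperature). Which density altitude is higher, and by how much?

Airport 1: ISA temp = -3.4°C, deviation +9.4°C, DA = 9200 + 120 × 9.4 = 10328 ft.
Airport 2: ISA temp = 0°C, deviation -5°C, DA = 7500 + 120 × (-5) = 6900 ft.
Airport 1 is higher by 10328 − 6900 = 3428 ft.

Airport 1 by 3428 ft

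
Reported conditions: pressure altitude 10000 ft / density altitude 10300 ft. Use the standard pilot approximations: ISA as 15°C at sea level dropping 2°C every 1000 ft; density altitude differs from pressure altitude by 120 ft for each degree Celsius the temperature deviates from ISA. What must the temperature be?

-2.5°C

Density altitude − pressure altitude = 10300 − 10000 = +300 ft.
At 120 ft/°C that is an ISA deviation of 300/120 = +2.5°C.
ISA temperature at 10000 ft = 15 − 2 × (10000/1000) = -5°C.
OAT = ISA + deviation = -5 + (+2.5) = -2.5°C.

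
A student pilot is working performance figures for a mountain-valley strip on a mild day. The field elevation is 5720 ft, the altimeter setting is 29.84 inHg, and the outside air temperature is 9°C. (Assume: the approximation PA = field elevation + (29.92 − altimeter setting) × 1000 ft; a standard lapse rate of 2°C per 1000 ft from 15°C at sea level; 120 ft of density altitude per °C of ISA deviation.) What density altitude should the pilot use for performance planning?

6472 ft

Pressure altitude = 5720 + (29.92 − 29.84) × 1000 = 5720 + (+80) = 5800 ft.
ISA temperature at 5800 ft = 15 − 2 × (5800/1000) = 3.4°C.
ISA deviation = 9 − 3.4 = +5.6°C.
Density altitude = 5800 + 120 × (5.6) = 6472 ft.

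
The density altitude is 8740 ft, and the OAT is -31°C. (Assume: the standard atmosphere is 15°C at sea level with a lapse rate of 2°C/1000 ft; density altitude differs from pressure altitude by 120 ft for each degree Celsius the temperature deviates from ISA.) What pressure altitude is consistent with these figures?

DA = PA + 120 × (OAT − (15 − 2·PA/1000)) = PA + 120·OAT − 1800 + 0.24·PA = 1.24·PA + 120·OAT − 1800.
So 1.24·PA = 8740 − 120 × (-31) + 1800 = 14260.
PA = 14260 / 1.24 = 11500 ft.

11500 ft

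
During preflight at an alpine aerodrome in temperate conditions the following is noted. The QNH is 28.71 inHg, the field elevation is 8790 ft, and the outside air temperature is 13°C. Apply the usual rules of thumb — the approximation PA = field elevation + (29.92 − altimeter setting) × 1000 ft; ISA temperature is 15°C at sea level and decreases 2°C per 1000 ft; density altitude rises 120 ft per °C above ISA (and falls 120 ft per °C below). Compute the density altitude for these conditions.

12160 ft

Pressure altitude = 8790 + (29.92 − 28.71) × 1000 = 8790 + (+1210) = 10000 ft.
ISA temperature at 10000 ft = 15 − 2 × (10000/1000) = -5°C.
ISA deviation = 13 − (-5) = +18°C.
Density altitude = 10000 + 120 × (18) = 12160 ft.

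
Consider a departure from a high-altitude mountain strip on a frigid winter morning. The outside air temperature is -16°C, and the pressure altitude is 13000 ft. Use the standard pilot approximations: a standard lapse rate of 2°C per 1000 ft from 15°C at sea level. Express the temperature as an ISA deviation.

ISA-5°C

ISA temperature at 13000 ft = 15 − 2 × (13000/1000) = -11°C.
Deviation = OAT − ISA = -16 − (-11) = -5°C.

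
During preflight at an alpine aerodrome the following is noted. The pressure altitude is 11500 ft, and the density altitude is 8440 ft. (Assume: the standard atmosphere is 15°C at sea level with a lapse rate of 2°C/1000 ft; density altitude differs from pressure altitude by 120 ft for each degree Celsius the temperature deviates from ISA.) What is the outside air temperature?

Density altitude − pressure altitude = 8440 − 11500 = -3060 ft.
At 120 ft/°C that is an ISA deviation of -3060/120 = -25.5°C.
ISA temperature at 11500 ft = 15 − 2 × (11500/1000) = -8°C.
OAT = ISA + deviation = -8 + (-25.5) = -33.5°C.

-33.5°C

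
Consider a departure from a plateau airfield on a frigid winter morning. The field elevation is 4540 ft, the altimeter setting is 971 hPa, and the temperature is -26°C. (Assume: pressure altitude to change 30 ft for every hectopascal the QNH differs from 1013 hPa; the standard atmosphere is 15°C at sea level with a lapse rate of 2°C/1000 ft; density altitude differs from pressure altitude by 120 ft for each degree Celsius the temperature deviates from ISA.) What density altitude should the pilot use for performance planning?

2272 ft

Pressure altitude = 4540 + (1013 − 971) × 30 = 4540 + (+1260) = 5800 ft.
ISA temperature at 5800 ft = 15 − 2 × (5800/1000) = 3.4°C.
ISA deviation = -26 − 3.4 = -29.4°C.
Density altitude = 5800 + 120 × (-29.4) = 2272 ft.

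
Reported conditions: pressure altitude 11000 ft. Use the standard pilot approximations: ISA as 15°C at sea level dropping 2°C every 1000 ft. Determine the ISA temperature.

-7°C

ISA temperature = 15 − 2 × (11000/1000) = 15 − 22 = -7°C.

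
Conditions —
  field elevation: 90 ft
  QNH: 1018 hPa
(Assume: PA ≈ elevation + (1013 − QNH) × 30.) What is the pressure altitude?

Pressure correction = (1013 − 1018) × 30 = -150 ft.
Pressure altitude = 90 + (-150) = -60 ft.

-60 ft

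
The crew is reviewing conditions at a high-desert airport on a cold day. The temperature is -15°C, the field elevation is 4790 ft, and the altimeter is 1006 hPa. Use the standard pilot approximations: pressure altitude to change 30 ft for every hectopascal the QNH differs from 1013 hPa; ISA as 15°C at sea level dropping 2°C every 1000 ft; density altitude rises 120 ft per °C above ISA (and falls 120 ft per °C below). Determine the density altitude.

Pressure altitude = 4790 + (1013 − 1006) × 30 = 4790 + (+210) = 5000 ft.
ISA temperature at 5000 ft = 15 − 2 × (5000/1000) = 5°C.
ISA deviation = -15 − 5 = -20°C.
Density altitude = 5000 + 120 × (-20) = 2600 ft.

2600 ft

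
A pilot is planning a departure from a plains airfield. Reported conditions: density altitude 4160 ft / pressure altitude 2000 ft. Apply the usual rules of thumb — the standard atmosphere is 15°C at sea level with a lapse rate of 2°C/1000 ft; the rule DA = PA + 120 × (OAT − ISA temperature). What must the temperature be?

Density altitude − pressure altitude = 4160 − 2000 = +2160 ft.
At 120 ft/°C that is an ISA deviation of 2160/120 = +18°C.
ISA temperature at 2000 ft = 15 − 2 × (2000/1000) = 11°C.
OAT = ISA + deviation = 11 + (+18) = 29°C.

29°C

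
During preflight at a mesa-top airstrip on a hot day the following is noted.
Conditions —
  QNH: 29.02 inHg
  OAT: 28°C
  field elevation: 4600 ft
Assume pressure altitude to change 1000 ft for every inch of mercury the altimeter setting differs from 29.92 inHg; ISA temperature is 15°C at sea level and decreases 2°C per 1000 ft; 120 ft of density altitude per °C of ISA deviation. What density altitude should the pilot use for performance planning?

8380 ft

Pressure altitude = 4600 + (29.92 − 29.02) × 1000 = 4600 + (+900) = 5500 ft.
ISA temperature at 5500 ft = 15 − 2 × (5500/1000) = 4°C.
ISA deviation = 28 − 4 = +24°C.
Density altitude = 5500 + 120 × (24) = 8380 ft.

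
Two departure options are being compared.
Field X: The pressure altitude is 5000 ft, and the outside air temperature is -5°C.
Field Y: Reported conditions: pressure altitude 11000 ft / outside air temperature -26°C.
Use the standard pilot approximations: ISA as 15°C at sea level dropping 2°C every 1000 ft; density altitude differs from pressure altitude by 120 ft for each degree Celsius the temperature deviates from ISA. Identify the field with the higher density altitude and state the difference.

Field X: ISA temp = 5°C, deviation -10°C, DA = 5000 + 120 × (-10) = 3800 ft.
Field Y: ISA temp = -7°C, deviation -19°C, DA = 11000 + 120 × (-19) = 8720 ft.
Field Y is higher by 8720 − 3800 = 4920 ft.

Field Y by 4920 ft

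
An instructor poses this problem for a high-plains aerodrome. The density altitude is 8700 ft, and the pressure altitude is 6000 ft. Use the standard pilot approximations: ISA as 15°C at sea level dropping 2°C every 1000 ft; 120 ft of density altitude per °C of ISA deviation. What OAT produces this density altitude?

25.5°C

Density altitude − pressure altitude = 8700 − 6000 = +2700 ft.
At 120 ft/°C that is an ISA deviation of 2700/120 = +22.5°C.
ISA temperature at 6000 ft = 15 − 2 × (6000/1000) = 3°C.
OAT = ISA + deviation = 3 + (+22.5) = 25.5°C.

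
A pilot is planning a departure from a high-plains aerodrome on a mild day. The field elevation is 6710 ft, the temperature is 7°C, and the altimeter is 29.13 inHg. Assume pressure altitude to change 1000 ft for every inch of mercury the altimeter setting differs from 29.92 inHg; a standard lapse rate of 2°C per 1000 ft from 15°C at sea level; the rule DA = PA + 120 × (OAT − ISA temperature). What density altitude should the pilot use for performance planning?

Pressure altitude = 6710 + (29.92 − 29.13) × 1000 = 6710 + (+790) = 7500 ft.
ISA temperature at 7500 ft = 15 − 2 × (7500/1000) = 0°C.
ISA deviation = 7 − 0 = +7°C.
Density altitude = 7500 + 120 × (7) = 8340 ft.

8340 ft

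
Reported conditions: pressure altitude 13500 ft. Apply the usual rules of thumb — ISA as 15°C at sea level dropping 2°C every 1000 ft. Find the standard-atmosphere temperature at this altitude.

ISA temperature = 15 − 2 × (13500/1000) = 15 − 27 = -12°C.

-12°C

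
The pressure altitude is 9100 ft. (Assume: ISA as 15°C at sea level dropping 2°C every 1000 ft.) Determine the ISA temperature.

-3.2°C

ISA temperature = 15 − 2 × (9100/1000) = 15 − 18.2 = -3.2°C.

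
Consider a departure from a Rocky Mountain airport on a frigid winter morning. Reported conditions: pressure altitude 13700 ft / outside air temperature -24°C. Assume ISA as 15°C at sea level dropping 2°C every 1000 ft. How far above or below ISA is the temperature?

ISA-11.6°C

ISA temperature at 13700 ft = 15 − 2 × (13700/1000) = -12.4°C.
Deviation = OAT − ISA = -24 − (-12.4) = -11.6°C.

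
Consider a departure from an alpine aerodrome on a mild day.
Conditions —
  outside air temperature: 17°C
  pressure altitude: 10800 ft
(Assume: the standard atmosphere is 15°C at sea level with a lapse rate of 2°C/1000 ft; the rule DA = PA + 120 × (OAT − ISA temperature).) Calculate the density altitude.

ISA temperature at 10800 ft = 15 − 2 × (10800/1000) = -6.6°C.
ISA deviation = 17 − (-6.6) = +23.6°C.
Density altitude = 10800 + 120 × (23.6) = 10800 + (+2832) = 13632 ft.

13632 ft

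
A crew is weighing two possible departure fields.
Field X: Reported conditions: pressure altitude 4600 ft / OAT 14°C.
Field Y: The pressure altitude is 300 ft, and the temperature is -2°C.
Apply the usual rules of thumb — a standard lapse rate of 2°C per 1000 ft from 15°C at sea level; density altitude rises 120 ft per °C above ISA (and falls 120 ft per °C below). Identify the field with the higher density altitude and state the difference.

Field X by 7252 ft

Field X: ISA temp = 5.8°C, deviation +8.2°C, DA = 4600 + 120 × 8.2 = 5584 ft.
Field Y: ISA temp = 14.4°C, deviation -16.4°C, DA = 300 + 120 × (-16.4) = -1668 ft.
Field X is higher by 5584 − (-1668) = 7252 ft.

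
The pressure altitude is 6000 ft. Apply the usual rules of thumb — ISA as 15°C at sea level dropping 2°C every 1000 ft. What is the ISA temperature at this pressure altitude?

ISA temperature = 15 − 2 × (6000/1000) = 15 − 12 = 3°C.

3°C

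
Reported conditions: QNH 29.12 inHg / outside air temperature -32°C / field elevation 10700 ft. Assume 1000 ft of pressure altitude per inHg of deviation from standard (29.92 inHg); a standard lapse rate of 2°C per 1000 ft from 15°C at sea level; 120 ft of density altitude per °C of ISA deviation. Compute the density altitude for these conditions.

8620 ft

Pressure altitude = 10700 + (29.92 − 29.12) × 1000 = 10700 + (+800) = 11500 ft.
ISA temperature at 11500 ft = 15 − 2 × (11500/1000) = -8°C.
ISA deviation = -32 − (-8) = -24°C.
Density altitude = 11500 + 120 × (-24) = 8620 ft.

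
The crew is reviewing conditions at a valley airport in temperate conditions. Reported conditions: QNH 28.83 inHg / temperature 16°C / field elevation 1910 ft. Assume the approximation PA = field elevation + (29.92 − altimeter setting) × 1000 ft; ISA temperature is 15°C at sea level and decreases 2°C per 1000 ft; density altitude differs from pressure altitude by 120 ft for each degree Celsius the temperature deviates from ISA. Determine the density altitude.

Pressure altitude = 1910 + (29.92 − 28.83) × 1000 = 1910 + (+1090) = 3000 ft.
ISA temperature at 3000 ft = 15 − 2 × (3000/1000) = 9°C.
ISA deviation = 16 − 9 = +7°C.
Density altitude = 3000 + 120 × (7) = 3840 ft.

3840 ft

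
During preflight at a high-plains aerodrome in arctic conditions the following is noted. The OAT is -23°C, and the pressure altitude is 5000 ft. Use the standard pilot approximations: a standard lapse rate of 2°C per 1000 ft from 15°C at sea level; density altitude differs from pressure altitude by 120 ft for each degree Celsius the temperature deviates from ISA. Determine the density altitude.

1640 ft

ISA temperature at 5000 ft = 15 − 2 × (5000/1000) = 5°C.
ISA deviation = -23 − 5 = -28°C.
Density altitude = 5000 + 120 × (-28) = 5000 + (-3360) = 1640 ft.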